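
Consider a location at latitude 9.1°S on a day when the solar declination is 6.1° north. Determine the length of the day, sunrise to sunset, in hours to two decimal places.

11.87 hours

−tan φ tan δ = −(-0.1602)(0.1069) = 0.0171; H_s = arccos(0.0171) = 89.02°.
Day length = 2 H_s / 15° h⁻¹ = 178.04° / 15 = 11.869 h.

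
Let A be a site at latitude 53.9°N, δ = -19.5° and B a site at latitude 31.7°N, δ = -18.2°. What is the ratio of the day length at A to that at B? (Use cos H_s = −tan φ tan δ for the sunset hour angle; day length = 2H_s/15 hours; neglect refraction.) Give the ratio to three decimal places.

0.779

A: H_s = arccos(−tan 53.9° · tan -19.5°) = 60.95°, so 2H_s/15 = 8.1267 h.
B: H_s = arccos(−tan 31.7° · tan -18.2°) = 78.28°, so 2H_s/15 = 10.4373 h.
Ratio A/B = 8.1267 / 10.4373 = 0.7786.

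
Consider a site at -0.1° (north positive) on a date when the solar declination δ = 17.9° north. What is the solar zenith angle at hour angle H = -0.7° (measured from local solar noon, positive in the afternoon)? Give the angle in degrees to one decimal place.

18.0°

With φ = -0.1°, δ = 17.9°, H = -0.70°: sin φ sin δ = -0.0005, cos φ cos δ cos H = 0.9515, so cos θ_z = 0.9510.
θ_z = arccos(0.9510) = 18.01°.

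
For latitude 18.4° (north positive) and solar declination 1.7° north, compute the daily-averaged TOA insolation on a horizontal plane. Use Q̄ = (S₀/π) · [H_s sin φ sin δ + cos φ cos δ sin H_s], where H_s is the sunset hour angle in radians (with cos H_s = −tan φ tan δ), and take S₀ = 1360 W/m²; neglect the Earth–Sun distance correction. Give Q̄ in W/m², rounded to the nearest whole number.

−tan φ tan δ = −(0.3327)(0.0297) = -0.0099; H_s = arccos(-0.0099) = 90.57°. In radians, H_s = 1.5807.
H_s sin φ sin δ = 1.5807 × 0.3156 × 0.0297 = 0.0148.
cos φ cos δ sin H_s = 0.9489 × 0.9996 × 1.0000 = 0.9485.
Q̄ = (1360/π) × (0.0148 + 0.9485) = 432.90 × 0.9633 = 417.01 W/m².

417 W/m²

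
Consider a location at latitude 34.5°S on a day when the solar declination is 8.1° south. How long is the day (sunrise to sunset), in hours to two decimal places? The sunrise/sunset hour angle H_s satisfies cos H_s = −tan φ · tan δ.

cos H_s = −tan(-34.5°) · tan(-8.1°) = -0.0978, so H_s = arccos(-0.0978) = 95.61°.
Day length = 2 H_s / 15° h⁻¹ = 191.22° / 15 = 12.748 h.

12.75 hours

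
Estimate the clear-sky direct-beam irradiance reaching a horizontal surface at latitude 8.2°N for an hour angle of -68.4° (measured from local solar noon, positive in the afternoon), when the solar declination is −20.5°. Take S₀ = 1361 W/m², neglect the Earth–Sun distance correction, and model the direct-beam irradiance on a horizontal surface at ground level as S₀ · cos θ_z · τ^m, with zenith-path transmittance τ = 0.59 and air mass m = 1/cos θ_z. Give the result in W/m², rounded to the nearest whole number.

65 W/m²

cos θ_z = sin(8.2°) sin(-20.5°) + cos(8.2°) cos(-20.5°) cos(-68.40°) = -0.0499 + 0.3413 = 0.2914.
Air mass m = 1/cos θ_z = 1/0.2914 = 3.432; τ^m = 0.59^3.432 = 0.1635.
Surface direct beam = 1361 × 0.2914 × 0.1635 = 64.84 W/m².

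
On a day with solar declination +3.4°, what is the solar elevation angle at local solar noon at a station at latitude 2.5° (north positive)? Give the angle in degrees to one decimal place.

At local solar noon the hour angle is zero, so the elevation is 90° − |φ − δ| = 90° − |2.5° − (3.4°)| = 90° − 0.9° = 89.1°.

89.1°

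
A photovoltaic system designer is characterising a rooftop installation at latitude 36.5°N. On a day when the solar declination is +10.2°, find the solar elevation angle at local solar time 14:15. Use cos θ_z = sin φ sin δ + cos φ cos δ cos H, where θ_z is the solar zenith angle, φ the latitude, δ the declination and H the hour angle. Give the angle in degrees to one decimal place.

Hour angle H = 15° × (14.25 − 12) = 33.75°.
cos θ_z = sin(36.5°) sin(10.2°) + cos(36.5°) cos(10.2°) cos(33.75°) = 0.1053 + 0.6578 = 0.7631.
θ_z = arccos(0.7631) = 40.26°, so the elevation is 90° − 40.26° = 49.74°.

49.7°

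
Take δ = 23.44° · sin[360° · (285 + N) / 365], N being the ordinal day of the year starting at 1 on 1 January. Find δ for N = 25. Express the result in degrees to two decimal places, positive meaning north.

360 × (285 + 25) / 365 = 305.753°; sin(305.753°) = -0.8115.
δ = 23.44 × -0.8115 = -19.022° ≈ -19.02°.

-19.02°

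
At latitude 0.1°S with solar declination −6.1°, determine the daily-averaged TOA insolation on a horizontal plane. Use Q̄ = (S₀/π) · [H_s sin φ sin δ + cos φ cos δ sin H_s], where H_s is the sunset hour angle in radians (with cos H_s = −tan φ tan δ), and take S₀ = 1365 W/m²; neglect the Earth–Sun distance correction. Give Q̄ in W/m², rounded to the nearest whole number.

−tan φ tan δ = −(-0.0017)(-0.1069) = -0.0002; H_s = arccos(-0.0002) = 90.01°. In radians, H_s = 1.5710.
H_s sin φ sin δ = 1.5710 × -0.0017 × -0.1063 = 0.0003.
cos φ cos δ sin H_s = 1.0000 × 0.9943 × 1.0000 = 0.9943.
Q̄ = (1365/π) × (0.0003 + 0.9943) = 434.49 × 0.9946 = 432.14 W/m².

432 W/m²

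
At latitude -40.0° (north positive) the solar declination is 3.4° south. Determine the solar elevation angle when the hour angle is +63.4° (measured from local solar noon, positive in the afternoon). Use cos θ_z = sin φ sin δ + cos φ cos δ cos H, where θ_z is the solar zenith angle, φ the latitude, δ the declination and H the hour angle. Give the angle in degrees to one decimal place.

22.4°

cos θ_z = sin φ sin δ + cos φ cos δ cos H = (-0.6428)(-0.0593) + (0.7660)(0.9982)(0.4478) = 0.3805.
θ_z = arccos(0.3805) = 67.64°, so the elevation is 90° − 67.64° = 22.36°.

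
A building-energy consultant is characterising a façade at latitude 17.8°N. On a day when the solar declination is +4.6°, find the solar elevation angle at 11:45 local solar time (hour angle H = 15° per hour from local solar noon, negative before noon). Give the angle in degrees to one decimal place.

76.3°

Hour angle H = 15° × (11.75 − 12) = -3.75°.
With φ = 17.8°, δ = 4.6°, H = -3.75°: sin φ sin δ = 0.0245, cos φ cos δ cos H = 0.9470, so cos θ_z = 0.9715.
θ_z = arccos(0.9715) = 13.71°, so the elevation is 90° − 13.71° = 76.29°.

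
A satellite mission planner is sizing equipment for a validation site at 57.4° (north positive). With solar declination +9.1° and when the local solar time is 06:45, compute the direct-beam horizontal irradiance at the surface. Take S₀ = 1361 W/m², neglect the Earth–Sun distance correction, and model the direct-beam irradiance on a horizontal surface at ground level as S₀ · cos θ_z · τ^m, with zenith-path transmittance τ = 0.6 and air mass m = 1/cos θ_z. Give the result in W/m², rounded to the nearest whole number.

Hour angle H = 15° × (6.75 − 12) = -78.75°.
cos θ_z = sin(57.4°) sin(9.1°) + cos(57.4°) cos(9.1°) cos(-78.75°) = 0.1332 + 0.1038 = 0.2370.
Air mass m = 1/cos θ_z = 1/0.2370 = 4.219; τ^m = 0.6^4.219 = 0.1159.
Surface direct beam = 1361 × 0.2370 × 0.1159 = 37.38 W/m².

37 W/m²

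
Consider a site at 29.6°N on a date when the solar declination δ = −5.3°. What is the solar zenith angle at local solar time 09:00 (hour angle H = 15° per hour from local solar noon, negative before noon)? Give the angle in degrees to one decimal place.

55.5°

Hour angle H = 15° × (9 − 12) = -45.00°.
With φ = 29.6°, δ = -5.3°, H = -45.00°: sin φ sin δ = -0.0456, cos φ cos δ cos H = 0.6122, so cos θ_z = 0.5666.
θ_z = arccos(0.5666) = 55.49°.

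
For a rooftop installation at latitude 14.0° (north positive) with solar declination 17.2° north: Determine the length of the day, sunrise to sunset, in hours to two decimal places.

12.59 hours

cos H_s = −tan(14.0°) · tan(17.2°) = -0.0772, so H_s = arccos(-0.0772) = 94.43°.
Day length = 2 H_s / 15° h⁻¹ = 188.86° / 15 = 12.591 h.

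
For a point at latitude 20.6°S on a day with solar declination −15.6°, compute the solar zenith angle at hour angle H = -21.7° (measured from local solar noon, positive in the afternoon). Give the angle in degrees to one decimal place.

21.2°

cos θ_z = sin φ sin δ + cos φ cos δ cos H = (-0.3518)(-0.2689) + (0.9361)(0.9632)(0.9291) = 0.9323.
θ_z = arccos(0.9323) = 21.20°.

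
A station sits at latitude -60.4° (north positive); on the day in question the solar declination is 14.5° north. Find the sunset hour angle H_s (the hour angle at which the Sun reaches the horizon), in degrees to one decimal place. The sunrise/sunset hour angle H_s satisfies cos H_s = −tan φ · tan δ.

62.9°

−tan φ tan δ = −(-1.7603)(0.2586) = 0.4552; H_s = arccos(0.4552) = 62.92°.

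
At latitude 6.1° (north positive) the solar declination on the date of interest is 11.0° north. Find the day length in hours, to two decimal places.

cos H_s = −tan(6.1°) · tan(11.0°) = -0.0208, so H_s = arccos(-0.0208) = 91.19°.
Day length = 2 H_s / 15° h⁻¹ = 182.38° / 15 = 12.159 h.

12.16 hours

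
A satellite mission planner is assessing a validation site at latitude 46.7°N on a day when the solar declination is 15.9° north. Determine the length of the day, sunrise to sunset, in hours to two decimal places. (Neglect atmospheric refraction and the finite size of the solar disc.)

−tan φ tan δ = −(1.0612)(0.2849) = -0.3023; H_s = arccos(-0.3023) = 107.60°.
Day length = 2 H_s / 15° h⁻¹ = 215.20° / 15 = 14.347 h.

14.35 hours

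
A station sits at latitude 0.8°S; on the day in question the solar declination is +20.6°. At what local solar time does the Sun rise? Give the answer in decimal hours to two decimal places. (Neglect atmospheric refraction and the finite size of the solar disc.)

6.02 h

cos H_s = −tan(-0.8°) · tan(20.6°) = 0.0052, so H_s = arccos(0.0052) = 89.70°.
Sunrise is at 12 − H_s/15 = 12 − 5.980 = 6.020 h local solar time.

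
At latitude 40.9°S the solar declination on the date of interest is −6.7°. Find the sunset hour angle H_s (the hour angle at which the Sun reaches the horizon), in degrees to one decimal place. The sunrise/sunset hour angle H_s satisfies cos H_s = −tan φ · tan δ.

cos H_s = −tan(-40.9°) · tan(-6.7°) = -0.1018, so H_s = arccos(-0.1018) = 95.84°.

95.8°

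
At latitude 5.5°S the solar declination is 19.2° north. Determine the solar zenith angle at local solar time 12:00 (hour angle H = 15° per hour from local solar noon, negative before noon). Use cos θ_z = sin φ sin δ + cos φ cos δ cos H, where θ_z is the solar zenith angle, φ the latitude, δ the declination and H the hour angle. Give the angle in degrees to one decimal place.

Hour angle H = 15° × (12 − 12) = 0.00°.
cos θ_z = sin φ sin δ + cos φ cos δ cos H = (-0.0958)(0.3289) + (0.9954)(0.9444)(1.0000) = 0.9085.
θ_z = arccos(0.9085) = 24.70°.

24.7°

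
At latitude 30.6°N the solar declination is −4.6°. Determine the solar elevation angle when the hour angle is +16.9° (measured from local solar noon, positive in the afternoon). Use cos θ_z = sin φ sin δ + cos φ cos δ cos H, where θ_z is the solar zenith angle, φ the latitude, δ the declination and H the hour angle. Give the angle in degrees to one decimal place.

cos θ_z = sin φ sin δ + cos φ cos δ cos H = (0.5090)(-0.0802) + (0.8607)(0.9968)(0.9568) = 0.7801.
θ_z = arccos(0.7801) = 38.73°, so the elevation is 90° − 38.73° = 51.27°.

51.3°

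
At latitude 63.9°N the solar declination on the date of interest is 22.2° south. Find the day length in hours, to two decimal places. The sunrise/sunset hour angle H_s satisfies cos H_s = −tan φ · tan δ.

−tan φ tan δ = −(2.0413)(-0.4081) = 0.8331; H_s = arccos(0.8331) = 33.58°.
Day length = 2 H_s / 15° h⁻¹ = 67.16° / 15 = 4.477 h.

4.48 hours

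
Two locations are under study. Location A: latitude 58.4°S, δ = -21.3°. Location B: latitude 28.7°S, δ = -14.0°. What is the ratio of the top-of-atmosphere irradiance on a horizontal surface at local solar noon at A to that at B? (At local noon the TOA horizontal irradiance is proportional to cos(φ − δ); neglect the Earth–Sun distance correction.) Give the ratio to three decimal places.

A: cos θ_z = cos(-58.4° − (-21.3°)) = 0.7976.
B: cos θ_z = cos(-28.7° − (-14.0°)) = 0.9673.
Ratio A/B = 0.7976 / 0.9673 = 0.8246.

0.825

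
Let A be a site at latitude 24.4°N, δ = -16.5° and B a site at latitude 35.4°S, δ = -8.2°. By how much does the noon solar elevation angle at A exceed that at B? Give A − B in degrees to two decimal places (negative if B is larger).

-13.70°

A: 90° − |24.4 − (-16.5)| = 49.10°.
B: 90° − |-35.4 − (-8.2)| = 62.80°.
A − B = 49.10 − 62.80 = -13.70°.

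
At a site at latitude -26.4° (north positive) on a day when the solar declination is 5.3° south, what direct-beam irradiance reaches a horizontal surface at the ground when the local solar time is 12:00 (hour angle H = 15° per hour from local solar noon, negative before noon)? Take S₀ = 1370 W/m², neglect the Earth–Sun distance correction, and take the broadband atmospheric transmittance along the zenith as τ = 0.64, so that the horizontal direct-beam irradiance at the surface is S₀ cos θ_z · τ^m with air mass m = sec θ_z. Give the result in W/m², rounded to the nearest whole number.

Hour angle H = 15° × (12 − 12) = 0.00°.
With φ = -26.4°, δ = -5.3°, H = 0.00°: sin φ sin δ = 0.0411, cos φ cos δ cos H = 0.8919, so cos θ_z = 0.9330.
Air mass m = 1/cos θ_z = 1/0.9330 = 1.072; τ^m = 0.64^1.072 = 0.6198.
Surface direct beam = 1370 × 0.9330 × 0.6198 = 792.23 W/m².

792 W/m²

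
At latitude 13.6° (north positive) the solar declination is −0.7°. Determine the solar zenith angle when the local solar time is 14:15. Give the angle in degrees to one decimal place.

Hour angle H = 15° × (14.25 − 12) = 33.75°.
With φ = 13.6°, δ = -0.7°, H = 33.75°: sin φ sin δ = -0.0029, cos φ cos δ cos H = 0.8081, so cos θ_z = 0.8052.
θ_z = arccos(0.8052) = 36.37°.

36.4°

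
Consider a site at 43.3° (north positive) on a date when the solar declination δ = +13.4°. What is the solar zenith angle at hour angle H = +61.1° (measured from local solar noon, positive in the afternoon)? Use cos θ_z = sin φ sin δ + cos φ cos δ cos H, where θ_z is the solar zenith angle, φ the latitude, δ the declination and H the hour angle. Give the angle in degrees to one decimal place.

cos θ_z = sin(43.3°) sin(13.4°) + cos(43.3°) cos(13.4°) cos(61.10°) = 0.1589 + 0.3421 = 0.5010.
θ_z = arccos(0.5010) = 59.93°.

59.9°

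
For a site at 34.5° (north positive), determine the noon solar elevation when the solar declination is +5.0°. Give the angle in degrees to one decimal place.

At local solar noon the hour angle is zero, so the elevation is 90° − |φ − δ| = 90° − |34.5° − (5.0°)| = 90° − 29.5° = 60.5°.

60.5°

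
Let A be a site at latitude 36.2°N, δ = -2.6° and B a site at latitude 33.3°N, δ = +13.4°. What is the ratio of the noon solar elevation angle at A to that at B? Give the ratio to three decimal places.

A: 90° − |36.2 − (-2.6)| = 51.20°.
B: 90° − |33.3 − (13.4)| = 70.10°.
Ratio A/B = 51.2000 / 70.1000 = 0.7304.

0.730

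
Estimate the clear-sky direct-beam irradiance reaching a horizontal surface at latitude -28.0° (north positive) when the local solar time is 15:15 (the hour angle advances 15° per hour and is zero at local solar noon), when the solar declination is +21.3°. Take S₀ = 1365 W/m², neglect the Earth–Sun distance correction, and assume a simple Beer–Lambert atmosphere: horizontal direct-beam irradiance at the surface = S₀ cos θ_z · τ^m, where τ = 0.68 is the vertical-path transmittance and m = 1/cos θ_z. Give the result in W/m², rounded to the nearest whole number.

180 W/m²

Hour angle H = 15° × (15.25 − 12) = 48.75°.
cos θ_z = sin φ sin δ + cos φ cos δ cos H = (-0.4695)(0.3633) + (0.8829)(0.9317)(0.6593) = 0.3718.
Air mass m = 1/cos θ_z = 1/0.3718 = 2.690; τ^m = 0.68^2.690 = 0.3544.
Surface direct beam = 1365 × 0.3718 × 0.3544 = 179.86 W/m².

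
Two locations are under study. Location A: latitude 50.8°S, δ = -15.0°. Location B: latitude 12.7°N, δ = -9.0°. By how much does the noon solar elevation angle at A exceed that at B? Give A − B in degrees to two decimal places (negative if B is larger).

A: 90° − |-50.8 − (-15.0)| = 54.20°.
B: 90° − |12.7 − (-9.0)| = 68.30°.
A − B = 54.20 − 68.30 = -14.10°.

-14.10°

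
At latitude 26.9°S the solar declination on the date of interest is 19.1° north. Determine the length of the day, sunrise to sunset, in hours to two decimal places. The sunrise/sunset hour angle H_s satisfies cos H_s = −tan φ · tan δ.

10.65 hours

The sunset hour angle satisfies cos H_s = −tan φ tan δ = 0.1757, giving H_s = 79.88°.
Day length = 2 H_s / 15° h⁻¹ = 159.76° / 15 = 10.651 h.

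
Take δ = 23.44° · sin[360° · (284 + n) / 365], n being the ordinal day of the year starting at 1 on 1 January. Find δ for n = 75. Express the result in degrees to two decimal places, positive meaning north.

360 × (284 + 75) / 365 = 354.082°; sin(354.082°) = -0.1031.
δ = 23.44 × -0.1031 = -2.417° ≈ -2.42°.

-2.42°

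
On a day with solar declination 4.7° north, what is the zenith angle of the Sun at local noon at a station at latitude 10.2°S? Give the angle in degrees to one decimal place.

14.9°

At local solar noon the hour angle is zero, so the zenith angle is |φ − δ| = |-10.2° − (4.7°)| = 14.9°.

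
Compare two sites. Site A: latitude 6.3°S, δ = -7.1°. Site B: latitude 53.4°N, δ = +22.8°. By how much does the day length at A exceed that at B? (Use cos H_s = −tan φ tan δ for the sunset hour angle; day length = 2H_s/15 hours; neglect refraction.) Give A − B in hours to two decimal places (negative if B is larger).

A: H_s = arccos(−tan -6.3° · tan -7.1°) = 90.79°, so 2H_s/15 = 12.1053 h.
B: H_s = arccos(−tan 53.4° · tan 22.8°) = 124.47°, so 2H_s/15 = 16.5960 h.
A − B = 12.1053 − 16.5960 = -4.4907 h.

-4.49 h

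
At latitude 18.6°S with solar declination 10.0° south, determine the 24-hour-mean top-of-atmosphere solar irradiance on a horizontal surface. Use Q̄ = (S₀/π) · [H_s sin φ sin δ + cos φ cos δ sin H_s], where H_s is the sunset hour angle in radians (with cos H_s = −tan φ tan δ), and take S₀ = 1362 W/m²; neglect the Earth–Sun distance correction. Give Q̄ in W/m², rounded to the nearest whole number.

443 W/m²

cos H_s = −tan(-18.6°) · tan(-10.0°) = -0.0593, so H_s = arccos(-0.0593) = 93.40°. In radians, H_s = 1.6301.
H_s sin φ sin δ = 1.6301 × -0.3190 × -0.1736 = 0.0903.
cos φ cos δ sin H_s = 0.9478 × 0.9848 × 0.9982 = 0.9317.
Q̄ = (1362/π) × (0.0903 + 0.9317) = 433.54 × 1.0220 = 443.08 W/m².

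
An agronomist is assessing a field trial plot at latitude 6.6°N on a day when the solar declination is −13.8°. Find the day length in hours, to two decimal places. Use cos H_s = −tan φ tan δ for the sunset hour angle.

11.78 hours

−tan φ tan δ = −(0.1157)(-0.2456) = 0.0284; H_s = arccos(0.0284) = 88.37°.
Day length = 2 H_s / 15° h⁻¹ = 176.74° / 15 = 11.783 h.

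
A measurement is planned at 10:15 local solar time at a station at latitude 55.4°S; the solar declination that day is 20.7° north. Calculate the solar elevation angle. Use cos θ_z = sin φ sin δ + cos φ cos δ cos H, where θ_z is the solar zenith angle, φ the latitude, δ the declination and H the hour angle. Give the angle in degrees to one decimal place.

10.7°

Hour angle H = 15° × (10.25 − 12) = -26.25°.
cos θ_z = sin φ sin δ + cos φ cos δ cos H = (-0.8231)(0.3535) + (0.5678)(0.9354)(0.8969) = 0.1854.
θ_z = arccos(0.1854) = 79.32°, so the elevation is 90° − 79.32° = 10.68°.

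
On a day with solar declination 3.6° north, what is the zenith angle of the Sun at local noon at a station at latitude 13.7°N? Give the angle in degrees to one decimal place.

10.1°

At local solar noon the hour angle is zero, so the zenith angle is |φ − δ| = |13.7° − (3.6°)| = 10.1°.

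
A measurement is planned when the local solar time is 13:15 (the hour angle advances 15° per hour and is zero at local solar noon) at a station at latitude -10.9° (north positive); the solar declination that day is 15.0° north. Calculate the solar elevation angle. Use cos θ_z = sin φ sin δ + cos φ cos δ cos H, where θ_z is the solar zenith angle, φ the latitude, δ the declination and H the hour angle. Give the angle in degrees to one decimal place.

Hour angle H = 15° × (13.25 − 12) = 18.75°.
With φ = -10.9°, δ = 15.0°, H = 18.75°: sin φ sin δ = -0.0489, cos φ cos δ cos H = 0.8982, so cos θ_z = 0.8493.
θ_z = arccos(0.8493) = 31.86°, so the elevation is 90° − 31.86° = 58.14°.

58.1°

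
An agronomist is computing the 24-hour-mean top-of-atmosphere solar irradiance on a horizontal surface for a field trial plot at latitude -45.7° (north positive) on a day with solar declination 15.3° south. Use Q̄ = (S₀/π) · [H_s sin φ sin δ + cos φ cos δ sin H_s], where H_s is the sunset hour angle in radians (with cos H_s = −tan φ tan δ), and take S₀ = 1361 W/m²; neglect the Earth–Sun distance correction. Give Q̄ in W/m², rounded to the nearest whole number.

−tan φ tan δ = −(-1.0247)(-0.2736) = -0.2804; H_s = arccos(-0.2804) = 106.28°. In radians, H_s = 1.8549.
H_s sin φ sin δ = 1.8549 × -0.7157 × -0.2639 = 0.3503.
cos φ cos δ sin H_s = 0.6984 × 0.9646 × 0.9599 = 0.6467.
Q̄ = (1361/π) × (0.3503 + 0.6467) = 433.22 × 0.9970 = 431.92 W/m².

432 W/m²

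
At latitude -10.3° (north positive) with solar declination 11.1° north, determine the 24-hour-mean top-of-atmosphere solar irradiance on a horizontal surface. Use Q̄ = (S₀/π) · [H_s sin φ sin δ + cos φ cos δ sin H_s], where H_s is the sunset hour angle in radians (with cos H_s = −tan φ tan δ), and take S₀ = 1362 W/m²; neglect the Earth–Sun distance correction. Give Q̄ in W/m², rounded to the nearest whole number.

395 W/m²

cos H_s = −tan(-10.3°) · tan(11.1°) = 0.0357, so H_s = arccos(0.0357) = 87.95°. In radians, H_s = 1.5350.
H_s sin φ sin δ = 1.5350 × -0.1788 × 0.1925 = -0.0528.
cos φ cos δ sin H_s = 0.9839 × 0.9813 × 0.9994 = 0.9649.
Q̄ = (1362/π) × (-0.0528 + 0.9649) = 433.54 × 0.9121 = 395.43 W/m².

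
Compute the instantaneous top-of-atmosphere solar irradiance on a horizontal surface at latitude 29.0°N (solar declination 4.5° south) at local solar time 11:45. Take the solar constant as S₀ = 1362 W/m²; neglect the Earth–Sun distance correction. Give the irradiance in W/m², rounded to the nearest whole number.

Hour angle H = 15° × (11.75 − 12) = -3.75°.
cos θ_z = sin(29.0°) sin(-4.5°) + cos(29.0°) cos(-4.5°) cos(-3.75°) = -0.0380 + 0.8701 = 0.8321.
Top-of-atmosphere irradiance = S₀ cos θ_z = 1362 × 0.8321 = 1133.32 W/m².

1133 W/m²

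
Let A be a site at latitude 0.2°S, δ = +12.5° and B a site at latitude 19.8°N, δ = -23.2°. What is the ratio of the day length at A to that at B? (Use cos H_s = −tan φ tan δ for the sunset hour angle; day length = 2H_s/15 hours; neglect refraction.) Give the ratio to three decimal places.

A: H_s = arccos(−tan -0.2° · tan 12.5°) = 89.96°, so 2H_s/15 = 11.9947 h.
B: H_s = arccos(−tan 19.8° · tan -23.2°) = 81.12°, so 2H_s/15 = 10.8160 h.
Ratio A/B = 11.9947 / 10.8160 = 1.1090.

1.109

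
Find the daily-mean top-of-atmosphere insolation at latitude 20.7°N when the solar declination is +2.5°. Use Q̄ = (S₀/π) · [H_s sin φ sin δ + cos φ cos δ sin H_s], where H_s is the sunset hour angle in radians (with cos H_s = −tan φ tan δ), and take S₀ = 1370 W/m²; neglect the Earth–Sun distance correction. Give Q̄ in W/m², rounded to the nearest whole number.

418 W/m²

cos H_s = −tan(20.7°) · tan(2.5°) = -0.0165, so H_s = arccos(-0.0165) = 90.95°. In radians, H_s = 1.5874.
H_s sin φ sin δ = 1.5874 × 0.3535 × 0.0436 = 0.0245.
cos φ cos δ sin H_s = 0.9354 × 0.9990 × 0.9999 = 0.9344.
Q̄ = (1370/π) × (0.0245 + 0.9344) = 436.08 × 0.9589 = 418.16 W/m².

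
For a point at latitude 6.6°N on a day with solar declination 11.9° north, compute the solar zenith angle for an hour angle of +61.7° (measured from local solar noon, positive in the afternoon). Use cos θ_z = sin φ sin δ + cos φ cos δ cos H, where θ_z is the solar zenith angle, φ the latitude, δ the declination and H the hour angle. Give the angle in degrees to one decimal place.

cos θ_z = sin(6.6°) sin(11.9°) + cos(6.6°) cos(11.9°) cos(61.70°) = 0.0237 + 0.4608 = 0.4845.
θ_z = arccos(0.4845) = 61.02°.

61.0°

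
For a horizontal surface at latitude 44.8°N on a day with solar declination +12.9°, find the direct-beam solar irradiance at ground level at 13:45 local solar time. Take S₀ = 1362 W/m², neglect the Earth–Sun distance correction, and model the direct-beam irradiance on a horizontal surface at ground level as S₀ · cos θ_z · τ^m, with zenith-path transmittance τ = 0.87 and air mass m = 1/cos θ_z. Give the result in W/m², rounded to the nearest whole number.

885 W/m²

Hour angle H = 15° × (13.75 − 12) = 26.25°.
With φ = 44.8°, δ = 12.9°, H = 26.25°: sin φ sin δ = 0.1573, cos φ cos δ cos H = 0.6203, so cos θ_z = 0.7776.
Air mass m = 1/cos θ_z = 1/0.7776 = 1.286; τ^m = 0.87^1.286 = 0.8360.
Surface direct beam = 1362 × 0.7776 × 0.8360 = 885.40 W/m².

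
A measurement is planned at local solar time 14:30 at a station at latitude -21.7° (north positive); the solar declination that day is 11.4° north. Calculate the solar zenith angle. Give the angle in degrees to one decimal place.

Hour angle H = 15° × (14.5 − 12) = 37.50°.
cos θ_z = sin(-21.7°) sin(11.4°) + cos(-21.7°) cos(11.4°) cos(37.50°) = -0.0731 + 0.7226 = 0.6495.
θ_z = arccos(0.6495) = 49.50°.

49.5°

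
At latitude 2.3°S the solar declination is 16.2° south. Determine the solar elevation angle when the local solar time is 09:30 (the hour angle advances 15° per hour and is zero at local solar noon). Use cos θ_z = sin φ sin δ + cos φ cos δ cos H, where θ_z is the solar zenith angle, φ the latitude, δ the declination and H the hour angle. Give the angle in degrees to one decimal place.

Hour angle H = 15° × (9.5 − 12) = -37.50°.
cos θ_z = sin(-2.3°) sin(-16.2°) + cos(-2.3°) cos(-16.2°) cos(-37.50°) = 0.0112 + 0.7612 = 0.7724.
θ_z = arccos(0.7724) = 39.43°, so the elevation is 90° − 39.43° = 50.57°.

50.6°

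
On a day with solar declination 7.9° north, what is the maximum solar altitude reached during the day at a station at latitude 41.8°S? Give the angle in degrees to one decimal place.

At local solar noon the hour angle is zero, so the elevation is 90° − |φ − δ| = 90° − |-41.8° − (7.9°)| = 90° − 49.7° = 40.3°.

40.3°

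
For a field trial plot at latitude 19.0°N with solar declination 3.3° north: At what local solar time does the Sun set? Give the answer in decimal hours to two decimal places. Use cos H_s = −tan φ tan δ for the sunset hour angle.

−tan φ tan δ = −(0.3443)(0.0577) = -0.0199; H_s = arccos(-0.0199) = 91.14°.
Sunset is at 12 + H_s/15 = 12 + 6.076 = 18.076 h local solar time.

18.08 h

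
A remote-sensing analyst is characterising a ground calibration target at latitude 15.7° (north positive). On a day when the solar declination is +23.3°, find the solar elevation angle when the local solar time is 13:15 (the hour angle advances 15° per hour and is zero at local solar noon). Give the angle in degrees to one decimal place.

70.8°

Hour angle H = 15° × (13.25 − 12) = 18.75°.
cos θ_z = sin φ sin δ + cos φ cos δ cos H = (0.2706)(0.3955) + (0.9627)(0.9184)(0.9469) = 0.9442.
θ_z = arccos(0.9442) = 19.23°, so the elevation is 90° − 19.23° = 70.77°.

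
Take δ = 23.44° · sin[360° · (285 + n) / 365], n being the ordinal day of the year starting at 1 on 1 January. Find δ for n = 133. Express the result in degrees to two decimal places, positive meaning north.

+18.54°

360 × (285 + 133) / 365 = 412.274°; sin(412.274°) = 0.7909.
δ = 23.44 × 0.7909 = 18.539° ≈ +18.54°.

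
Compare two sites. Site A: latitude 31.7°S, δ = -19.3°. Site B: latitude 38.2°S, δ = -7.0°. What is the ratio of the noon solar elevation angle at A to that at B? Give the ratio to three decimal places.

1.320

A: 90° − |-31.7 − (-19.3)| = 77.60°.
B: 90° − |-38.2 − (-7.0)| = 58.80°.
Ratio A/B = 77.6000 / 58.8000 = 1.3197.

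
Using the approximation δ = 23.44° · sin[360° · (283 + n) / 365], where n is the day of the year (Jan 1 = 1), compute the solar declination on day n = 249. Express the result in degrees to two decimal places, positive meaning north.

360 × (283 + 249) / 365 = 524.712°; sin(524.712°) = 0.2637.
δ = 23.44 × 0.2637 = 6.181° ≈ +6.18°.

+6.18°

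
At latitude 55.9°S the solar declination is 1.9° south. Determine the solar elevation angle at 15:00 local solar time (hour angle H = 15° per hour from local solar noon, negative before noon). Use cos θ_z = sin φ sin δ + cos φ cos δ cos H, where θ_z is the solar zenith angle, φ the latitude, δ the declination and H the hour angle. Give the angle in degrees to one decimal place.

25.1°

Hour angle H = 15° × (15 − 12) = 45.00°.
cos θ_z = sin φ sin δ + cos φ cos δ cos H = (-0.8281)(-0.0332) + (0.5606)(0.9995)(0.7071) = 0.4237.
θ_z = arccos(0.4237) = 64.93°, so the elevation is 90° − 64.93° = 25.07°.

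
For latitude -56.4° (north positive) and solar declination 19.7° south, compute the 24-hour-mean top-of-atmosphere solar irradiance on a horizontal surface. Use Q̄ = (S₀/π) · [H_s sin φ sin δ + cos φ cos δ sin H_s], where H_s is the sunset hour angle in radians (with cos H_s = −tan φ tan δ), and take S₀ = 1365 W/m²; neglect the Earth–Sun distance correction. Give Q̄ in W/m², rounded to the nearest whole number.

452 W/m²

The sunset hour angle satisfies cos H_s = −tan φ tan δ = -0.5389, giving H_s = 122.61°. In radians, H_s = 2.1399.
H_s sin φ sin δ = 2.1399 × -0.8329 × -0.3371 = 0.6008.
cos φ cos δ sin H_s = 0.5534 × 0.9415 × 0.8424 = 0.4389.
Q̄ = (1365/π) × (0.6008 + 0.4389) = 434.49 × 1.0397 = 451.74 W/m².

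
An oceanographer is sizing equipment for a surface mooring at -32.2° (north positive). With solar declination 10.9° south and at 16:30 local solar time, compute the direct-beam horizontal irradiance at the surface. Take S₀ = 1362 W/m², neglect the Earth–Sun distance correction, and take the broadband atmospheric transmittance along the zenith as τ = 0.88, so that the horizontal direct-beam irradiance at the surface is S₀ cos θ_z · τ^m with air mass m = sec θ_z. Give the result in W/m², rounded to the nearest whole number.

Hour angle H = 15° × (16.5 − 12) = 67.50°.
cos θ_z = sin(-32.2°) sin(-10.9°) + cos(-32.2°) cos(-10.9°) cos(67.50°) = 0.1008 + 0.3180 = 0.4188.
Air mass m = 1/cos θ_z = 1/0.4188 = 2.388; τ^m = 0.88^2.388 = 0.7369.
Surface direct beam = 1362 × 0.4188 × 0.7369 = 420.33 W/m².

420 W/m²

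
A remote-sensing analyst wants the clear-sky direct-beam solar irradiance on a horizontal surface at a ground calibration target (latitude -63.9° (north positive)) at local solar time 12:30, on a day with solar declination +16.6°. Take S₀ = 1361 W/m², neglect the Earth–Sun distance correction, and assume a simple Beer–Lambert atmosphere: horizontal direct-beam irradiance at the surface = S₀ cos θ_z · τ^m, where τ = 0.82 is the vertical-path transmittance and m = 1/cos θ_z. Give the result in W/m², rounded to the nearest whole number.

64 W/m²

Hour angle H = 15° × (12.5 − 12) = 7.50°.
cos θ_z = sin(-63.9°) sin(16.6°) + cos(-63.9°) cos(16.6°) cos(7.50°) = -0.2566 + 0.4180 = 0.1614.
Air mass m = 1/cos θ_z = 1/0.1614 = 6.196; τ^m = 0.82^6.196 = 0.2924.
Surface direct beam = 1361 × 0.1614 × 0.2924 = 64.23 W/m².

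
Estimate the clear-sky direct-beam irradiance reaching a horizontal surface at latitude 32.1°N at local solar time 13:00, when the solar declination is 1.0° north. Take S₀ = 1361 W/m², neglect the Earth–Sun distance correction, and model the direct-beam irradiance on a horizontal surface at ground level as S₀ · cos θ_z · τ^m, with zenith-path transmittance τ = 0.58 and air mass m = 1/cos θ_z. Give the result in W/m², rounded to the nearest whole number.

Hour angle H = 15° × (13 − 12) = 15.00°.
cos θ_z = sin(32.1°) sin(1.0°) + cos(32.1°) cos(1.0°) cos(15.00°) = 0.0093 + 0.8181 = 0.8274.
Air mass m = 1/cos θ_z = 1/0.8274 = 1.209; τ^m = 0.58^1.209 = 0.5176.
Surface direct beam = 1361 × 0.8274 × 0.5176 = 582.86 W/m².

583 W/m²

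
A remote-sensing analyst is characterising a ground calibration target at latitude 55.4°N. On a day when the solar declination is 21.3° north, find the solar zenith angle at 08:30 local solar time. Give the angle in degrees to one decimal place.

51.6°

Hour angle H = 15° × (8.5 − 12) = -52.50°.
cos θ_z = sin φ sin δ + cos φ cos δ cos H = (0.8231)(0.3633) + (0.5678)(0.9317)(0.6088) = 0.6211.
θ_z = arccos(0.6211) = 51.60°.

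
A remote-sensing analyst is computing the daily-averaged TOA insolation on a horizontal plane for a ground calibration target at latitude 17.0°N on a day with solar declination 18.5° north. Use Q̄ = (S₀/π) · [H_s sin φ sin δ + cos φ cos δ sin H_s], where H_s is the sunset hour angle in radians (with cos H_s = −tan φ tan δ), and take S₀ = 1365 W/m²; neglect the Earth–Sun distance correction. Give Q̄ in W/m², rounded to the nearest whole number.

459 W/m²

cos H_s = −tan(17.0°) · tan(18.5°) = -0.1023, so H_s = arccos(-0.1023) = 95.87°. In radians, H_s = 1.6732.
H_s sin φ sin δ = 1.6732 × 0.2924 × 0.3173 = 0.1552.
cos φ cos δ sin H_s = 0.9563 × 0.9483 × 0.9948 = 0.9021.
Q̄ = (1365/π) × (0.1552 + 0.9021) = 434.49 × 1.0573 = 459.39 W/m².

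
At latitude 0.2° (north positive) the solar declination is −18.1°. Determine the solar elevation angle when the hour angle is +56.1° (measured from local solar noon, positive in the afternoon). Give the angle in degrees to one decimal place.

31.9°

With φ = 0.2°, δ = -18.1°, H = 56.10°: sin φ sin δ = -0.0011, cos φ cos δ cos H = 0.5301, so cos θ_z = 0.5290.
θ_z = arccos(0.5290) = 58.06°, so the elevation is 90° − 58.06° = 31.94°.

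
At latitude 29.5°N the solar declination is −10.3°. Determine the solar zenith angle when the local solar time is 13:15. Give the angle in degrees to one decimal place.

Hour angle H = 15° × (13.25 − 12) = 18.75°.
cos θ_z = sin φ sin δ + cos φ cos δ cos H = (0.4924)(-0.1788) + (0.8704)(0.9839)(0.9469) = 0.7229.
θ_z = arccos(0.7229) = 43.71°.

43.7°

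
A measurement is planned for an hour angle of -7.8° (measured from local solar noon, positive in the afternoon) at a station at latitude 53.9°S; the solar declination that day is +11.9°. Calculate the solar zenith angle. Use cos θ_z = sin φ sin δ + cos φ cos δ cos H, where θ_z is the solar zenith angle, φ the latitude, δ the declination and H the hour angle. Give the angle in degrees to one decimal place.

66.1°

cos θ_z = sin φ sin δ + cos φ cos δ cos H = (-0.8080)(0.2062) + (0.5892)(0.9785)(0.9907) = 0.4046.
θ_z = arccos(0.4046) = 66.13°.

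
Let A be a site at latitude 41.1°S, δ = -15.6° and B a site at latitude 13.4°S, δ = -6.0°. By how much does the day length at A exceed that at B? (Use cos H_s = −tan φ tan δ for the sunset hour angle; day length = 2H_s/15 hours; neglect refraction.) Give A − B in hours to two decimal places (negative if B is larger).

A: H_s = arccos(−tan -41.1° · tan -15.6°) = 104.10°, so 2H_s/15 = 13.8800 h.
B: H_s = arccos(−tan -13.4° · tan -6.0°) = 91.43°, so 2H_s/15 = 12.1907 h.
A − B = 13.8800 − 12.1907 = 1.6893 h.

+1.69 h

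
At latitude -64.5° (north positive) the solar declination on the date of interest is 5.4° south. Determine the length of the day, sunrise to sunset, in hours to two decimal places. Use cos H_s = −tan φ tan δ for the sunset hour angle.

−tan φ tan δ = −(-2.0965)(-0.0945) = -0.1981; H_s = arccos(-0.1981) = 101.43°.
Day length = 2 H_s / 15° h⁻¹ = 202.86° / 15 = 13.524 h.

13.52 hours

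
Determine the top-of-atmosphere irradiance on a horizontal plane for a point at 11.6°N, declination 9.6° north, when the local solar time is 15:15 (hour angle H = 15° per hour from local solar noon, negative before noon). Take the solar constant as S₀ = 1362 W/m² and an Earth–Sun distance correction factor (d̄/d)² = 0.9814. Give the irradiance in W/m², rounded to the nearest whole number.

896 W/m²

Hour angle H = 15° × (15.25 − 12) = 48.75°.
cos θ_z = sin(11.6°) sin(9.6°) + cos(11.6°) cos(9.6°) cos(48.75°) = 0.0335 + 0.6368 = 0.6703.
Top-of-atmosphere irradiance = S₀ (d̄/d)² cos θ_z = 1362 × 0.9814 × 0.6703 = 895.97 W/m².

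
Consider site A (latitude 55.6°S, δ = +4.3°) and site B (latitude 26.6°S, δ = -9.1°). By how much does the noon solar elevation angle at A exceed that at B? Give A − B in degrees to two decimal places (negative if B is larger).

A: 90° − |-55.6 − (4.3)| = 30.10°.
B: 90° − |-26.6 − (-9.1)| = 72.50°.
A − B = 30.10 − 72.50 = -42.40°.

-42.40°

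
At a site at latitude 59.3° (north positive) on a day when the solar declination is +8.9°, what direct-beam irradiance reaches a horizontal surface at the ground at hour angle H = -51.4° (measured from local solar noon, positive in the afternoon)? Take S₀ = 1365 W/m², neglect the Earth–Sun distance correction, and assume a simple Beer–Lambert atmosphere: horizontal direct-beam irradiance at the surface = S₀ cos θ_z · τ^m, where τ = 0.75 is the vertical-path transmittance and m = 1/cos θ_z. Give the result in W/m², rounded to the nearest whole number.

321 W/m²

With φ = 59.3°, δ = 8.9°, H = -51.40°: sin φ sin δ = 0.1330, cos φ cos δ cos H = 0.3147, so cos θ_z = 0.4477.
Air mass m = 1/cos θ_z = 1/0.4477 = 2.234; τ^m = 0.75^2.234 = 0.5259.
Surface direct beam = 1365 × 0.4477 × 0.5259 = 321.38 W/m².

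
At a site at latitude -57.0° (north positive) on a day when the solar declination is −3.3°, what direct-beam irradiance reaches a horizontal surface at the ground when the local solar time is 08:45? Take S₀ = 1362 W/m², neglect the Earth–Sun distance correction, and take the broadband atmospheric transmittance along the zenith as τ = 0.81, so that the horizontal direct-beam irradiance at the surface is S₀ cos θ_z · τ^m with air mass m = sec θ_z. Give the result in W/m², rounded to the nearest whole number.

Hour angle H = 15° × (8.75 − 12) = -48.75°.
cos θ_z = sin(-57.0°) sin(-3.3°) + cos(-57.0°) cos(-3.3°) cos(-48.75°) = 0.0483 + 0.3585 = 0.4068.
Air mass m = 1/cos θ_z = 1/0.4068 = 2.458; τ^m = 0.81^2.458 = 0.5957.
Surface direct beam = 1362 × 0.4068 × 0.5957 = 330.05 W/m².

330 W/m²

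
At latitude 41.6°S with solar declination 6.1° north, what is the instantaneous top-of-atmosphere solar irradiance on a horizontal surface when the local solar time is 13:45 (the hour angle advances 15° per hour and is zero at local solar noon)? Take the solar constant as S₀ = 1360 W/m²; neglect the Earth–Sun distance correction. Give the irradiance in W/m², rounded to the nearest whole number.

811 W/m²

Hour angle H = 15° × (13.75 − 12) = 26.25°.
With φ = -41.6°, δ = 6.1°, H = 26.25°: sin φ sin δ = -0.0706, cos φ cos δ cos H = 0.6669, so cos θ_z = 0.5963.
Top-of-atmosphere irradiance = S₀ cos θ_z = 1360 × 0.5963 = 810.97 W/m².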